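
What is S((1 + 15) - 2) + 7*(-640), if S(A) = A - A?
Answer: -4480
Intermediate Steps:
S(A) = 0
S((1 + 15) - 2) + 7*(-640) = 0 + 7*(-640) = 0 - 4480 = -4480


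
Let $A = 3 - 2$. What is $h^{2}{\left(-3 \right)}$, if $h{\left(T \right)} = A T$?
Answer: $9$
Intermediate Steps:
$A = 1$ ($A = 3 - 2 = 1$)
$h{\left(T \right)} = T$ ($h{\left(T \right)} = 1 T = T$)
$h^{2}{\left(-3 \right)} = \left(-3\right)^{2} = 9$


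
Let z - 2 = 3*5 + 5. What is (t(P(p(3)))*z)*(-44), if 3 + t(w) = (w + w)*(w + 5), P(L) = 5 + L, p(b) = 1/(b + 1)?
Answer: -101277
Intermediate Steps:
p(b) = 1/(1 + b)
t(w) = -3 + 2*w*(5 + w) (t(w) = -3 + (w + w)*(w + 5) = -3 + (2*w)*(5 + w) = -3 + 2*w*(5 + w))
z = 22 (z = 2 + (3*5 + 5) = 2 + (15 + 5) = 2 + 20 = 22)
(t(P(p(3)))*z)*(-44) = ((-3 + 2*(5 + 1/(1 + 3))**2 + 10*(5 + 1/(1 + 3)))*22)*(-44) = ((-3 + 2*(5 + 1/4)**2 + 10*(5 + 1/4))*22)*(-44) = ((-3 + 2*(21/4)**2 + 10*(21/4))*22)*(-44) = ((-3 + 2*(441/16) + 105/2)*22)*(-44) = ((-3 + 441/8 + 105/2)*22)*(-44) = ((837/8)*22)*(-44) = (9207/4)*(-44) = -101277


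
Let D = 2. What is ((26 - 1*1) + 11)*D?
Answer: 72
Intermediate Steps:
((26 - 1*1) + 11)*D = ((26 - 1*1) + 11)*2 = ((26 - 1) + 11)*2 = (25 + 11)*2 = 36*2 = 72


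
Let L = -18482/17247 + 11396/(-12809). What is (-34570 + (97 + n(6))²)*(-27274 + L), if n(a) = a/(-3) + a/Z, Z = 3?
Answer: 50537702848044524/73638941 ≈ 6.8629e+8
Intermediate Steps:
n(a) = 0 (n(a) = a/(-3) + a/3 = a*(-⅓) + a*(⅓) = -a/3 + a/3 = 0)
L = -433282750/220916823 (L = -18482*1/17247 + 11396*(-1/12809) = -18482/17247 - 11396/12809 = -433282750/220916823 ≈ -1.9613)
(-34570 + (97 + n(6))²)*(-27274 + L) = (-34570 + (97 + 0)²)*(-27274 - 433282750/220916823) = (-34570 + 97²)*(-6025718713252/220916823) = (-34570 + 9409)*(-6025718713252/220916823) = -25161*(-6025718713252/220916823) = 50537702848044524/73638941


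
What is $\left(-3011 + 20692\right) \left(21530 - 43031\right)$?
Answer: $-380159181$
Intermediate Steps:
$\left(-3011 + 20692\right) \left(21530 - 43031\right) = 17681 \left(-21501\right) = -380159181$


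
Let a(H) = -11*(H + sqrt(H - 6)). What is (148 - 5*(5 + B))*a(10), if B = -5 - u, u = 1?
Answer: -20196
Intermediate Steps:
B = -6 (B = -5 - 1*1 = -5 - 1 = -6)
a(H) = -11*H - 11*sqrt(-6 + H) (a(H) = -11*(H + sqrt(-6 + H)) = -11*H - 11*sqrt(-6 + H))
(148 - 5*(5 + B))*a(10) = (148 - 5*(5 - 6))*(-11*10 - 11*sqrt(-6 + 10)) = (148 - 5*(-1))*(-110 - 11*sqrt(4)) = (148 + 5)*(-110 - 11*2) = 153*(-110 - 22) = 153*(-132) = -20196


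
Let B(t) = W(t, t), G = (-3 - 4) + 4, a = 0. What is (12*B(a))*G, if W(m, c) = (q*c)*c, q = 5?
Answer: 0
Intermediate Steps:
G = -3 (G = -7 + 4 = -3)
W(m, c) = 5*c**2 (W(m, c) = (5*c)*c = 5*c**2)
B(t) = 5*t**2
(12*B(a))*G = (12*(5*0**2))*(-3) = (12*(5*0))*(-3) = (12*0)*(-3) = 0*(-3) = 0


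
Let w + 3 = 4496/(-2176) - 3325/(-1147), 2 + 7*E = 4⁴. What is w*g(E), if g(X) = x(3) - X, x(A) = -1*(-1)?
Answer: 83506501/1091944 ≈ 76.475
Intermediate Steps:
x(A) = 1
E = 254/7 (E = -2/7 + (⅐)*4⁴ = -2/7 + (⅐)*256 = -2/7 + 256/7 = 254/7 ≈ 36.286)
g(X) = 1 - X
w = -338083/155992 (w = -3 + (4496/(-2176) - 3325/(-1147)) = -3 + (4496*(-1/2176) - 3325*(-1/1147)) = -3 + (-281/136 + 3325/1147) = -3 + 129893/155992 = -338083/155992 ≈ -2.1673)
w*g(E) = -338083*(1 - 1*254/7)/155992 = -338083*(1 - 254/7)/155992 = -338083/155992*(-247/7) = 83506501/1091944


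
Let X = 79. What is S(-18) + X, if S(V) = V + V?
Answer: 43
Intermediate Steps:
S(V) = 2*V
S(-18) + X = 2*(-18) + 79 = -36 + 79 = 43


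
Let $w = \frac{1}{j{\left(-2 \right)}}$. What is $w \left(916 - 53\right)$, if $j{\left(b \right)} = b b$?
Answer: $\frac{863}{4} \approx 215.75$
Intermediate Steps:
$j{\left(b \right)} = b^{2}$
$w = \frac{1}{4}$ ($w = \frac{1}{\left(-2\right)^{2}} = \frac{1}{4} \approx 0.25$)
$w \left(916 - 53\right) = \frac{916 - 53}{4} = \frac{1}{4} \cdot 863 = \frac{863}{4}$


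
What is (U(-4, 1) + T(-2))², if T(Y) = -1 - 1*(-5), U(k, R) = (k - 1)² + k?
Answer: 625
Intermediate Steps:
U(k, R) = k + (-1 + k)² (U(k, R) = (-1 + k)² + k = k + (-1 + k)²)
T(Y) = 4 (T(Y) = -1 + 5 = 4)
(U(-4, 1) + T(-2))² = ((-4 + (-1 - 4)²) + 4)² = ((-4 + (-5)²) + 4)² = ((-4 + 25) + 4)² = (21 + 4)² = 25² = 625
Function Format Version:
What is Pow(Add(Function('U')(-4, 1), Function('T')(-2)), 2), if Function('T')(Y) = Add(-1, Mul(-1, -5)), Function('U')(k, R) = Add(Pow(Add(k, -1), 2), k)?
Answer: 625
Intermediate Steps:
Function('U')(k, R) = Add(k, Pow(Add(-1, k), 2)) (Function('U')(k, R) = Add(Pow(Add(-1, k), 2), k) = Add(k, Pow(Add(-1, k), 2)))
Function('T')(Y) = 4 (Function('T')(Y) = Add(-1, 5) = 4)
Pow(Add(Function('U')(-4, 1), Function('T')(-2)), 2) = Pow(Add(Add(-4, Pow(Add(-1, -4), 2)), 4), 2) = Pow(Add(Add(-4, Pow(-5, 2)), 4), 2) = Pow(Add(Add(-4, 25), 4), 2) = Pow(Add(21, 4), 2) = Pow(25, 2) = 625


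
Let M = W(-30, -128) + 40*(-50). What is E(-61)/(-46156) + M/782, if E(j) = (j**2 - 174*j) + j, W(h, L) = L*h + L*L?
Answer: 12205657/530794 ≈ 22.995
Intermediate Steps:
W(h, L) = L**2 + L*h (W(h, L) = L*h + L**2 = L**2 + L*h)
E(j) = j**2 - 173*j
M = 18224 (M = -128*(-128 - 30) + 40*(-50) = -128*(-158) - 2000 = 20224 - 2000 = 18224)
E(-61)/(-46156) + M/782 = -61*(-173 - 61)/(-46156) + 18224/782 = -61*(-234)*(-1/46156) + 18224*(1/782) = 14274*(-1/46156) + 536/23 = -7137/23078 + 536/23 = 12205657/530794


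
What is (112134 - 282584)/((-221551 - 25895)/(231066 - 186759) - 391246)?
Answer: 419562675/963065776 ≈ 0.43565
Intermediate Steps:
(112134 - 282584)/((-221551 - 25895)/(231066 - 186759) - 391246) = -170450/(-247446/44307 - 391246) = -170450/(-247446*1/44307 - 391246) = -170450/(-27494/4923 - 391246) = -170450/(-1926131552/4923) = -170450*(-4923/1926131552) = 419562675/963065776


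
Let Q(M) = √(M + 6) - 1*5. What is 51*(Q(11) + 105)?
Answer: 5100 + 51*√17 ≈ 5310.3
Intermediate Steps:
Q(M) = -5 + √(6 + M) (Q(M) = √(6 + M) - 5 = -5 + √(6 + M))
51*(Q(11) + 105) = 51*((-5 + √(6 + 11)) + 105) = 51*((-5 + √17) + 105) = 51*(100 + √17) = 5100 + 51*√17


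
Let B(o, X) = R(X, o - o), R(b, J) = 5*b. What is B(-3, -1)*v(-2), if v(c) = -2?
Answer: 10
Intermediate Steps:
B(o, X) = 5*X
B(-3, -1)*v(-2) = (5*(-1))*(-2) = -5*(-2) = 10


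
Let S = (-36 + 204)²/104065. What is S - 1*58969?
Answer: -6136580761/104065 ≈ -58969.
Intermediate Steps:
S = 28224/104065 (S = 168²*(1/104065) = 28224*(1/104065) = 28224/104065 ≈ 0.27121)
S - 1*58969 = 28224/104065 - 1*58969 = 28224/104065 - 58969 = -6136580761/104065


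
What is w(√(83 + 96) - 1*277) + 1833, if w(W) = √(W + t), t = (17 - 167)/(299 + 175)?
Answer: 1833 + √(-1730732 + 6241*√179)/79 ≈ 1833.0 + 16.246*I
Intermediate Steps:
t = -25/79 (t = -150/474 = -150*1/474 = -25/79 ≈ -0.31646)
w(W) = √(-25/79 + W) (w(W) = √(W - 25/79) = √(-25/79 + W))
w(√(83 + 96) - 1*277) + 1833 = √(-1975 + 6241*(√(83 + 96) - 1*277))/79 + 1833 = √(-1975 + 6241*(√179 - 277))/79 + 1833 = √(-1975 + 6241*(-277 + √179))/79 + 1833 = √(-1975 + (-1728757 + 6241*√179))/79 + 1833 = √(-1730732 + 6241*√179)/79 + 1833 = 1833 + √(-1730732 + 6241*√179)/79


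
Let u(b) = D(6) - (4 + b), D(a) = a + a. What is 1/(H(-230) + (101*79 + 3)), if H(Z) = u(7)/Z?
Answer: 230/1835859 ≈ 0.00012528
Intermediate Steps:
D(a) = 2*a
u(b) = 8 - b (u(b) = 2*6 - (4 + b) = 12 + (-4 - b) = 8 - b)
H(Z) = 1/Z (H(Z) = (8 - 1*7)/Z = (8 - 7)/Z = 1/Z)
1/(H(-230) + (101*79 + 3)) = 1/(1/(-230) + (101*79 + 3)) = 1/(-1/230 + (7979 + 3)) = 1/(-1/230 + 7982) = 1/(1835859/230) = 230/1835859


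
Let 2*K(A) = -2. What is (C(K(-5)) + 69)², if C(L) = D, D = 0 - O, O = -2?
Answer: 5041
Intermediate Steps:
K(A) = -1 (K(A) = (½)*(-2) = -1)
D = 2 (D = 0 - 1*(-2) = 0 + 2 = 2)
C(L) = 2
(C(K(-5)) + 69)² = (2 + 69)² = 71² = 5041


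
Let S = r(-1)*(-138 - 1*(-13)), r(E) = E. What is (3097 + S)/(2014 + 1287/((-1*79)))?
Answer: 254538/157819 ≈ 1.6128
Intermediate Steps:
S = 125 (S = -(-138 - 1*(-13)) = -(-138 + 13) = -1*(-125) = 125)
(3097 + S)/(2014 + 1287/((-1*79))) = (3097 + 125)/(2014 + 1287/((-1*79))) = 3222/(2014 + 1287/(-79)) = 3222/(2014 + 1287*(-1/79)) = 3222/(2014 - 1287/79) = 3222/(157819/79) = 3222*(79/157819) = 254538/157819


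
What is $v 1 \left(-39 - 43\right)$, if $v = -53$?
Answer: $4346$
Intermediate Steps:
$v 1 \left(-39 - 43\right) = \left(-53\right) 1 \left(-39 - 43\right) = \left(-53\right) \left(-82\right) = 4346$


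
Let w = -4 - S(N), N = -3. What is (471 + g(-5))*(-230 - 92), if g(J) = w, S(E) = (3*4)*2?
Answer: -142646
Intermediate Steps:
S(E) = 24 (S(E) = 12*2 = 24)
w = -28 (w = -4 - 1*24 = -4 - 24 = -28)
g(J) = -28
(471 + g(-5))*(-230 - 92) = (471 - 28)*(-230 - 92) = 443*(-322) = -142646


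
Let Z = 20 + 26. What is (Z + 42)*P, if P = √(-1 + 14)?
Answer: 88*√13 ≈ 317.29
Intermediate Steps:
Z = 46
P = √13 ≈ 3.6056
(Z + 42)*P = (46 + 42)*√13 = 88*√13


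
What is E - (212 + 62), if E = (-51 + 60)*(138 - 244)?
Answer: -1228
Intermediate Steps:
E = -954 (E = 9*(-106) = -954)
E - (212 + 62) = -954 - (212 + 62) = -954 - 1*274 = -954 - 274 = -1228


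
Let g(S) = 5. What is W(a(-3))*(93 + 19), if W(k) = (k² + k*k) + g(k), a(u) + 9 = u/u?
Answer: 14896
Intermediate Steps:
a(u) = -8 (a(u) = -9 + u/u = -9 + 1 = -8)
W(k) = 5 + 2*k² (W(k) = (k² + k*k) + 5 = (k² + k²) + 5 = 2*k² + 5 = 5 + 2*k²)
W(a(-3))*(93 + 19) = (5 + 2*(-8)²)*(93 + 19) = (5 + 2*64)*112 = (5 + 128)*112 = 133*112 = 14896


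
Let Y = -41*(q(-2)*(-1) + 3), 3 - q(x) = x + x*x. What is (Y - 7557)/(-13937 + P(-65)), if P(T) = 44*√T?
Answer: 9678613/17669619 + 30556*I*√65/17669619 ≈ 0.54775 + 0.013942*I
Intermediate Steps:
q(x) = 3 - x - x² (q(x) = 3 - (x + x*x) = 3 - (x + x²) = 3 + (-x - x²) = 3 - x - x²)
Y = -82 (Y = -41*((3 - 1*(-2) - 1*(-2)²)*(-1) + 3) = -41*((3 + 2 - 1*4)*(-1) + 3) = -41*((3 + 2 - 4)*(-1) + 3) = -41*(1*(-1) + 3) = -41*(-1 + 3) = -41*2 = -82)
(Y - 7557)/(-13937 + P(-65)) = (-82 - 7557)/(-13937 + 44*√(-65)) = -7639/(-13937 + 44*(I*√65)) = -7639/(-13937 + 44*I*√65)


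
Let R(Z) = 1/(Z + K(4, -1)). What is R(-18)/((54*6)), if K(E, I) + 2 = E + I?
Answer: -1/5508 ≈ -0.00018155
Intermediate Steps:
K(E, I) = -2 + E + I (K(E, I) = -2 + (E + I) = -2 + E + I)
R(Z) = 1/(1 + Z) (R(Z) = 1/(Z + (-2 + 4 - 1)) = 1/(Z + 1) = 1/(1 + Z))
R(-18)/((54*6)) = 1/((1 - 18)*((54*6))) = 1/(-17*324) = -1/17*1/324 = -1/5508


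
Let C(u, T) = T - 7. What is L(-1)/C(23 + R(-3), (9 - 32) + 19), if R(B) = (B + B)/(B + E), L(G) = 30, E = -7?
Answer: -30/11 ≈ -2.7273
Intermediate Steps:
R(B) = 2*B/(-7 + B) (R(B) = (B + B)/(B - 7) = (2*B)/(-7 + B) = 2*B/(-7 + B))
C(u, T) = -7 + T
L(-1)/C(23 + R(-3), (9 - 32) + 19) = 30/(-7 + ((9 - 32) + 19)) = 30/(-7 + (-23 + 19)) = 30/(-7 - 4) = 30/(-11) = 30*(-1/11) = -30/11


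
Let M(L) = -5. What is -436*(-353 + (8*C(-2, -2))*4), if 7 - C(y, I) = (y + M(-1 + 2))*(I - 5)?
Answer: 739892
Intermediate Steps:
C(y, I) = 7 - (-5 + I)*(-5 + y) (C(y, I) = 7 - (y - 5)*(I - 5) = 7 - (-5 + y)*(-5 + I) = 7 - (-5 + I)*(-5 + y))
-436*(-353 + (8*C(-2, -2))*4) = -436*(-353 + (8*(-18 + 5*(-2) + 5*(-2) - 1*(-2)*(-2)))*4) = -436*(-353 + (8*(-18 - 10 - 10 - 4))*4) = -436*(-353 + (8*(-42))*4) = -436*(-353 - 336*4) = -436*(-353 - 1344) = -436*(-1697) = 739892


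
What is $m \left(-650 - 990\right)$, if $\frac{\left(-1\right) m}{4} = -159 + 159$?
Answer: $0$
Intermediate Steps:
$m = 0$ ($m = - 4 \left(-159 + 159\right) = \left(-4\right) 0 = 0$)
$m \left(-650 - 990\right) = 0 \left(-650 - 990\right) = 0 \left(-1640\right) = 0$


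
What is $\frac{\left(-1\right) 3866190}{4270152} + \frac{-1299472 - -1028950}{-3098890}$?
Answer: $- \frac{902143955813}{1102727610940} \approx -0.8181$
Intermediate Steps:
$\frac{\left(-1\right) 3866190}{4270152} + \frac{-1299472 - -1028950}{-3098890} = \left(-3866190\right) \frac{1}{4270152} + \left(-1299472 + 1028950\right) \left(- \frac{1}{3098890}\right) = - \frac{644365}{711692} - - \frac{135261}{1549445} = - \frac{644365}{711692} + \frac{135261}{1549445} = - \frac{902143955813}{1102727610940}$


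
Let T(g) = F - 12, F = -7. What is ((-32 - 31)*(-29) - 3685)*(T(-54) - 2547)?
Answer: 4767628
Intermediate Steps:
T(g) = -19 (T(g) = -7 - 12 = -19)
((-32 - 31)*(-29) - 3685)*(T(-54) - 2547) = ((-32 - 31)*(-29) - 3685)*(-19 - 2547) = (-63*(-29) - 3685)*(-2566) = (1827 - 3685)*(-2566) = -1858*(-2566) = 4767628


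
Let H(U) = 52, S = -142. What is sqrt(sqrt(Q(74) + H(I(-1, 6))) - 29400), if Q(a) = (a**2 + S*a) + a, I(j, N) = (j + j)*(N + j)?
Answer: sqrt(-29400 + I*sqrt(4906)) ≈ 0.204 + 171.46*I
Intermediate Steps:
I(j, N) = 2*j*(N + j) (I(j, N) = (2*j)*(N + j) = 2*j*(N + j))
Q(a) = a**2 - 141*a (Q(a) = (a**2 - 142*a) + a = a**2 - 141*a)
sqrt(sqrt(Q(74) + H(I(-1, 6))) - 29400) = sqrt(sqrt(74*(-141 + 74) + 52) - 29400) = sqrt(sqrt(74*(-67) + 52) - 29400) = sqrt(sqrt(-4958 + 52) - 29400) = sqrt(sqrt(-4906) - 29400) = sqrt(I*sqrt(4906) - 29400) = sqrt(-29400 + I*sqrt(4906))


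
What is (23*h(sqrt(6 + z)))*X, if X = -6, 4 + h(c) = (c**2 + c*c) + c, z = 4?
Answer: -2208 - 138*sqrt(10) ≈ -2644.4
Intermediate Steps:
h(c) = -4 + c + 2*c**2 (h(c) = -4 + ((c**2 + c*c) + c) = -4 + ((c**2 + c**2) + c) = -4 + (2*c**2 + c) = -4 + (c + 2*c**2) = -4 + c + 2*c**2)
(23*h(sqrt(6 + z)))*X = (23*(-4 + sqrt(6 + 4) + 2*(sqrt(6 + 4))**2))*(-6) = (23*(-4 + sqrt(10) + 2*(sqrt(10))**2))*(-6) = (23*(-4 + sqrt(10) + 2*10))*(-6) = (23*(-4 + sqrt(10) + 20))*(-6) = (23*(16 + sqrt(10)))*(-6) = (368 + 23*sqrt(10))*(-6) = -2208 - 138*sqrt(10)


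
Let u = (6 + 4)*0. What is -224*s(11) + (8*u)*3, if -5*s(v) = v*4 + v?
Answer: 2464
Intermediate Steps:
u = 0 (u = 10*0 = 0)
s(v) = -v (s(v) = -(v*4 + v)/5 = -(4*v + v)/5 = -v)
-224*s(11) + (8*u)*3 = -(-224)*11 + (8*0)*3 = -224*(-11) + 0*3 = 2464 + 0 = 2464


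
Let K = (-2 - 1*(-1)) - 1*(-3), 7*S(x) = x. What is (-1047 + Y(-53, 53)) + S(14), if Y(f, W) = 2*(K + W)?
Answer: -935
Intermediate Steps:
S(x) = x/7
K = 2 (K = (-2 + 1) + 3 = -1 + 3 = 2)
Y(f, W) = 4 + 2*W (Y(f, W) = 2*(2 + W) = 4 + 2*W)
(-1047 + Y(-53, 53)) + S(14) = (-1047 + (4 + 2*53)) + (1/7)*14 = (-1047 + (4 + 106)) + 2 = (-1047 + 110) + 2 = -937 + 2 = -935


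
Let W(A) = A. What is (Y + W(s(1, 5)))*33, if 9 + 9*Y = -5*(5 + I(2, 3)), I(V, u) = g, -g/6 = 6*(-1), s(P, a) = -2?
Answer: -2552/3 ≈ -850.67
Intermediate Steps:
g = 36 (g = -36*(-1) = -6*(-6) = 36)
I(V, u) = 36
Y = -214/9 (Y = -1 + (-5*(5 + 36))/9 = -1 + (-5*41)/9 = -1 + (1/9)*(-205) = -1 - 205/9 = -214/9 ≈ -23.778)
(Y + W(s(1, 5)))*33 = (-214/9 - 2)*33 = -232/9*33 = -2552/3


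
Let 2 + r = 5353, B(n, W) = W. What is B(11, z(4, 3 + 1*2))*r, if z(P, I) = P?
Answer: 21404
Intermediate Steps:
r = 5351 (r = -2 + 5353 = 5351)
B(11, z(4, 3 + 1*2))*r = 4*5351 = 21404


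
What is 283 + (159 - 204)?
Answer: 238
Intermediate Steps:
283 + (159 - 204) = 283 - 45 = 238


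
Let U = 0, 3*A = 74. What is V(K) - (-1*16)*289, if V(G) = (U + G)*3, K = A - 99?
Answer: 4401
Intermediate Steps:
A = 74/3 (A = (⅓)*74 = 74/3 ≈ 24.667)
K = -223/3 (K = 74/3 - 99 = -223/3 ≈ -74.333)
V(G) = 3*G (V(G) = (0 + G)*3 = G*3 = 3*G)
V(K) - (-1*16)*289 = 3*(-223/3) - (-1*16)*289 = -223 - (-16)*289 = -223 - 1*(-4624) = -223 + 4624 = 4401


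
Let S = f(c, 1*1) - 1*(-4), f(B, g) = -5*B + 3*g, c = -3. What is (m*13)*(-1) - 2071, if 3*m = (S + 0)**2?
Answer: -12505/3 ≈ -4168.3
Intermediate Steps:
S = 22 (S = (-5*(-3) + 3*(1*1)) - 1*(-4) = (15 + 3*1) + 4 = (15 + 3) + 4 = 18 + 4 = 22)
m = 484/3 (m = (22 + 0)**2/3 = (1/3)*22**2 = (1/3)*484 = 484/3 ≈ 161.33)
(m*13)*(-1) - 2071 = ((484/3)*13)*(-1) - 2071 = (6292/3)*(-1) - 2071 = -6292/3 - 2071 = -12505/3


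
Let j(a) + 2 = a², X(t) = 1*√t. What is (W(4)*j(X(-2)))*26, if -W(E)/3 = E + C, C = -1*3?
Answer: 312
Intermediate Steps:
X(t) = √t
C = -3
j(a) = -2 + a²
W(E) = 9 - 3*E (W(E) = -3*(E - 3) = -3*(-3 + E) = 9 - 3*E)
(W(4)*j(X(-2)))*26 = ((9 - 3*4)*(-2 + (√(-2))²))*26 = ((9 - 12)*(-2 + (I*√2)²))*26 = -3*(-2 - 2)*26 = -3*(-4)*26 = 12*26 = 312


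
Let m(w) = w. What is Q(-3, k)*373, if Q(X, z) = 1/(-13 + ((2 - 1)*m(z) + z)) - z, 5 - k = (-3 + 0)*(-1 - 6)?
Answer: 268187/45 ≈ 5959.7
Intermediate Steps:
k = -16 (k = 5 - (-3 + 0)*(-1 - 6) = 5 - (-3)*(-7) = 5 - 1*21 = 5 - 21 = -16)
Q(X, z) = 1/(-13 + 2*z) - z (Q(X, z) = 1/(-13 + ((2 - 1)*z + z)) - z = 1/(-13 + (1*z + z)) - z = 1/(-13 + (z + z)) - z = 1/(-13 + 2*z) - z)
Q(-3, k)*373 = ((1 - 2*(-16)**2 + 13*(-16))/(-13 + 2*(-16)))*373 = ((1 - 2*256 - 208)/(-13 - 32))*373 = ((1 - 512 - 208)/(-45))*373 = -1/45*(-719)*373 = (719/45)*373 = 268187/45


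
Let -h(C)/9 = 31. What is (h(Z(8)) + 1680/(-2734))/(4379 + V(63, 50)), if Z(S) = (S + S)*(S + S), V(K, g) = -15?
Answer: -382233/5965588 ≈ -0.064073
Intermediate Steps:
Z(S) = 4*S² (Z(S) = (2*S)*(2*S) = 4*S²)
h(C) = -279 (h(C) = -9*31 = -279)
(h(Z(8)) + 1680/(-2734))/(4379 + V(63, 50)) = (-279 + 1680/(-2734))/(4379 - 15) = (-279 + 1680*(-1/2734))/4364 = (-279 - 840/1367)*(1/4364) = -382233/1367*1/4364 = -382233/5965588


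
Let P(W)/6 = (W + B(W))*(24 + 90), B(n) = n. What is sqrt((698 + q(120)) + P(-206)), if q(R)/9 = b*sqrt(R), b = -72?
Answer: sqrt(-281110 - 1296*sqrt(30)) ≈ 536.85*I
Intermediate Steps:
P(W) = 1368*W (P(W) = 6*((W + W)*(24 + 90)) = 6*((2*W)*114) = 6*(228*W) = 1368*W)
q(R) = -648*sqrt(R) (q(R) = 9*(-72*sqrt(R)) = -648*sqrt(R))
sqrt((698 + q(120)) + P(-206)) = sqrt((698 - 1296*sqrt(30)) + 1368*(-206)) = sqrt((698 - 1296*sqrt(30)) - 281808) = sqrt(-281110 - 1296*sqrt(30))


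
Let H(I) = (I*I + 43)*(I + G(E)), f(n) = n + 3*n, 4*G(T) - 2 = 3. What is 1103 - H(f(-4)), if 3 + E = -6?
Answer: 22053/4 ≈ 5513.3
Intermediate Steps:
E = -9 (E = -3 - 6 = -9)
G(T) = 5/4 (G(T) = ½ + (¼)*3 = ½ + ¾ = 5/4)
f(n) = 4*n
H(I) = (43 + I²)*(5/4 + I) (H(I) = (I*I + 43)*(I + 5/4) = (I² + 43)*(5/4 + I) = (43 + I²)*(5/4 + I))
1103 - H(f(-4)) = 1103 - (215/4 + (4*(-4))³ + 43*(4*(-4)) + 5*(4*(-4))²/4) = 1103 - (215/4 + (-16)³ + 43*(-16) + (5/4)*(-16)²) = 1103 - (215/4 - 4096 - 688 + (5/4)*256) = 1103 - (215/4 - 4096 - 688 + 320) = 1103 - 1*(-17641/4) = 1103 + 17641/4 = 22053/4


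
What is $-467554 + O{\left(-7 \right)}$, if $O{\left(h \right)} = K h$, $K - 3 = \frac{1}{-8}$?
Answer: $- \frac{3740593}{8} \approx -4.6757 \cdot 10^{5}$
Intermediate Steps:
$K = \frac{23}{8}$ ($K = 3 + \frac{1}{-8} = 3 - \frac{1}{8} = \frac{23}{8} \approx 2.875$)
$O{\left(h \right)} = \frac{23 h}{8}$
$-467554 + O{\left(-7 \right)} = -467554 + \frac{23}{8} \left(-7\right) = -467554 - \frac{161}{8} = - \frac{3740593}{8}$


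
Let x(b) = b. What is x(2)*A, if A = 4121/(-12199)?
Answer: -8242/12199 ≈ -0.67563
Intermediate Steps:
A = -4121/12199 (A = 4121*(-1/12199) = -4121/12199 ≈ -0.33781)
x(2)*A = 2*(-4121/12199) = -8242/12199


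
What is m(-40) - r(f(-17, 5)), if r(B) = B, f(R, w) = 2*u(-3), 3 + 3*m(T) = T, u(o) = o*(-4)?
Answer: -115/3 ≈ -38.333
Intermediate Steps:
u(o) = -4*o
m(T) = -1 + T/3
f(R, w) = 24 (f(R, w) = 2*(-4*(-3)) = 2*12 = 24)
m(-40) - r(f(-17, 5)) = (-1 + (1/3)*(-40)) - 1*24 = (-1 - 40/3) - 24 = -43/3 - 24 = -115/3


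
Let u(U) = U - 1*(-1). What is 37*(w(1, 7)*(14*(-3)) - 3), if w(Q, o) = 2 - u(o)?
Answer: 9213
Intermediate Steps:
u(U) = 1 + U (u(U) = U + 1 = 1 + U)
w(Q, o) = 1 - o (w(Q, o) = 2 - (1 + o) = 2 + (-1 - o) = 1 - o)
37*(w(1, 7)*(14*(-3)) - 3) = 37*((1 - 1*7)*(14*(-3)) - 3) = 37*((1 - 7)*(-42) - 3) = 37*(-6*(-42) - 3) = 37*(252 - 3) = 37*249 = 9213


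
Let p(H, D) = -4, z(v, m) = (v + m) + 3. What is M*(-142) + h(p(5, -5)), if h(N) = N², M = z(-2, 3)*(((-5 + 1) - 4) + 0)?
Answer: 4560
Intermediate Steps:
z(v, m) = 3 + m + v (z(v, m) = (m + v) + 3 = 3 + m + v)
M = -32 (M = (3 + 3 - 2)*(((-5 + 1) - 4) + 0) = 4*((-4 - 4) + 0) = 4*(-8 + 0) = 4*(-8) = -32)
M*(-142) + h(p(5, -5)) = -32*(-142) + (-4)² = 4544 + 16 = 4560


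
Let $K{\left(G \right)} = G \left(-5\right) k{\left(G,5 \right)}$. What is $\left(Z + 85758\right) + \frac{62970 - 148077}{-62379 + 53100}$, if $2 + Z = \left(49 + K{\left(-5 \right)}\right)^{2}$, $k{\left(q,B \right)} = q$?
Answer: $\frac{283136845}{3093} \approx 91541.0$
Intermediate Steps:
$K{\left(G \right)} = - 5 G^{2}$ ($K{\left(G \right)} = G \left(-5\right) G = - 5 G G = - 5 G^{2}$)
$Z = 5774$ ($Z = -2 + \left(49 - 5 \left(-5\right)^{2}\right)^{2} = -2 + \left(49 - 125\right)^{2} = -2 + \left(-76\right)^{2} = -2 + 5776 = 5774$)
$\left(Z + 85758\right) + \frac{62970 - 148077}{-62379 + 53100} = \left(5774 + 85758\right) + \frac{62970 - 148077}{-62379 + 53100} = 91532 - \frac{85107}{-9279} = 91532 - - \frac{28369}{3093} = 91532 + \frac{28369}{3093} = \frac{283136845}{3093}$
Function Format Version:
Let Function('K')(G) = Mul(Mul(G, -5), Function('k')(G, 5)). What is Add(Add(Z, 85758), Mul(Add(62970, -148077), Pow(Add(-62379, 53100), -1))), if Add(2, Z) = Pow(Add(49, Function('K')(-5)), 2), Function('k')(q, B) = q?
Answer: Rational(283136845, 3093) ≈ 91541.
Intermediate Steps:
Function('K')(G) = Mul(-5, Pow(G, 2)) (Function('K')(G) = Mul(Mul(G, -5), G) = Mul(Mul(-5, G), G) = Mul(-5, Pow(G, 2)))
Z = 5774 (Z = Add(-2, Pow(Add(49, Mul(-5, Pow(-5, 2))), 2)) = Add(-2, Pow(Add(49, Mul(-5, 25)), 2)) = Add(-2, Pow(Add(49, -125), 2)) = Add(-2, Pow(-76, 2)) = Add(-2, 5776) = 5774)
Add(Add(Z, 85758), Mul(Add(62970, -148077), Pow(Add(-62379, 53100), -1))) = Add(Add(5774, 85758), Mul(Add(62970, -148077), Pow(Add(-62379, 53100), -1))) = Add(91532, Mul(-85107, Pow(-9279, -1))) = Add(91532, Mul(-85107, Rational(-1, 9279))) = Add(91532, Rational(28369, 3093)) = Rational(283136845, 3093)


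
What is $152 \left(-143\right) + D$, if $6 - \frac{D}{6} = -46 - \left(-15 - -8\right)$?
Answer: $-21466$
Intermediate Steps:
$D = 270$ ($D = 36 - 6 \left(-46 - \left(-15 - -8\right)\right) = 36 - 6 \left(-46 - \left(-15 + 8\right)\right) = 36 - 6 \left(-46 - -7\right) = 36 - 6 \left(-46 + 7\right) = 36 - -234 = 36 + 234 = 270$)
$152 \left(-143\right) + D = 152 \left(-143\right) + 270 = -21736 + 270 = -21466$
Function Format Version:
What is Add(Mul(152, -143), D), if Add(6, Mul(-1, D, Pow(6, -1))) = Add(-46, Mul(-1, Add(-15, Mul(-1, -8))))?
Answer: -21466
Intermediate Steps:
D = 270 (D = Add(36, Mul(-6, Add(-46, Mul(-1, Add(-15, Mul(-1, -8)))))) = Add(36, Mul(-6, Add(-46, Mul(-1, Add(-15, 8))))) = Add(36, Mul(-6, Add(-46, Mul(-1, -7)))) = Add(36, Mul(-6, Add(-46, 7))) = Add(36, Mul(-6, -39)) = Add(36, 234) = 270)
Add(Mul(152, -143), D) = Add(Mul(152, -143), 270) = Add(-21736, 270) = -21466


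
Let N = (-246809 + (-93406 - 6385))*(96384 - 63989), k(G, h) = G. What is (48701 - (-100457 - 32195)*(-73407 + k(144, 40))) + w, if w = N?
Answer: -20946541775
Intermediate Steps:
N = -11228107000 (N = (-246809 - 99791)*32395 = -346600*32395 = -11228107000)
w = -11228107000
(48701 - (-100457 - 32195)*(-73407 + k(144, 40))) + w = (48701 - (-100457 - 32195)*(-73407 + 144)) - 11228107000 = (48701 - (-132652)*(-73263)) - 11228107000 = (48701 - 1*9718483476) - 11228107000 = (48701 - 9718483476) - 11228107000 = -9718434775 - 11228107000 = -20946541775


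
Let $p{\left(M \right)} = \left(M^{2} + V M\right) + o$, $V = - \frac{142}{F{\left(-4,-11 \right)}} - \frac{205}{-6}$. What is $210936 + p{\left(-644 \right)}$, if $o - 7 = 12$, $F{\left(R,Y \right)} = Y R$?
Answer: $\frac{19990279}{33} \approx 6.0577 \cdot 10^{5}$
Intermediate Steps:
$F{\left(R,Y \right)} = R Y$
$o = 19$ ($o = 7 + 12 = 19$)
$V = \frac{1021}{33}$ ($V = - \frac{142}{\left(-4\right) \left(-11\right)} - \frac{205}{-6} = - \frac{142}{44} - - \frac{205}{6} = \left(-142\right) \frac{1}{44} + \frac{205}{6} = - \frac{71}{22} + \frac{205}{6} = \frac{1021}{33} \approx 30.939$)
$p{\left(M \right)} = 19 + M^{2} + \frac{1021 M}{33}$ ($p{\left(M \right)} = \left(M^{2} + \frac{1021 M}{33}\right) + 19 = 19 + M^{2} + \frac{1021 M}{33}$)
$210936 + p{\left(-644 \right)} = 210936 + \left(19 + \left(-644\right)^{2} + \frac{1021}{33} \left(-644\right)\right) = 210936 + \left(19 + 414736 - \frac{657524}{33}\right) = 210936 + \frac{13029391}{33} = \frac{19990279}{33}$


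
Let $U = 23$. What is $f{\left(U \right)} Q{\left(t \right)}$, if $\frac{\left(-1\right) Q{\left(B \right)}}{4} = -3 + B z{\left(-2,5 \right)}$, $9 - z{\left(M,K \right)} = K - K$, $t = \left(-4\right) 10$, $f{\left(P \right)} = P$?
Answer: $33396$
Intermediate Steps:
$t = -40$
$z{\left(M,K \right)} = 9$ ($z{\left(M,K \right)} = 9 - \left(K - K\right) = 9 - 0 = 9 + 0 = 9$)
$Q{\left(B \right)} = 12 - 36 B$ ($Q{\left(B \right)} = - 4 \left(-3 + B 9\right) = - 4 \left(-3 + 9 B\right) = 12 - 36 B$)
$f{\left(U \right)} Q{\left(t \right)} = 23 \left(12 - -1440\right) = 23 \left(12 + 1440\right) = 23 \cdot 1452 = 33396$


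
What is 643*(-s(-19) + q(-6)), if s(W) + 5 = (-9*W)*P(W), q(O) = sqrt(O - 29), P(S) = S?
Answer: 2092322 + 643*I*sqrt(35) ≈ 2.0923e+6 + 3804.0*I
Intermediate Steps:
q(O) = sqrt(-29 + O)
s(W) = -5 - 9*W**2 (s(W) = -5 + (-9*W)*W = -5 - 9*W**2)
643*(-s(-19) + q(-6)) = 643*(-(-5 - 9*(-19)**2) + sqrt(-29 - 6)) = 643*(-(-5 - 9*361) + sqrt(-35)) = 643*(-(-5 - 3249) + I*sqrt(35)) = 643*(-1*(-3254) + I*sqrt(35)) = 643*(3254 + I*sqrt(35)) = 2092322 + 643*I*sqrt(35)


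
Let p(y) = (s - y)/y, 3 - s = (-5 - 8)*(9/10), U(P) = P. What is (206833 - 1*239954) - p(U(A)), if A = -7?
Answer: -331179/10 ≈ -33118.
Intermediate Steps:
s = 147/10 (s = 3 - (-5 - 8)*9/10 = 3 - (-13)*9*(1/10) = 3 - (-13)*9/10 = 3 - 1*(-117/10) = 3 + 117/10 = 147/10 ≈ 14.700)
p(y) = (147/10 - y)/y
(206833 - 1*239954) - p(U(A)) = (206833 - 1*239954) - (147/10 - 1*(-7))/(-7) = (206833 - 239954) - (-1)*(147/10 + 7)/7 = -33121 - (-1)*217/(7*10) = -33121 - 1*(-31/10) = -33121 + 31/10 = -331179/10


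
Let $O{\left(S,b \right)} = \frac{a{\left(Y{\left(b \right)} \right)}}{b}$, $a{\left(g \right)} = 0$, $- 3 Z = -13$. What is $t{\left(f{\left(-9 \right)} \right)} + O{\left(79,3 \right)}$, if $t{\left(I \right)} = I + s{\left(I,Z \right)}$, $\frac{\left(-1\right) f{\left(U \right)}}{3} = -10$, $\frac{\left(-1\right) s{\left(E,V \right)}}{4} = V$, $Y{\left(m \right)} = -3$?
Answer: $\frac{38}{3} \approx 12.667$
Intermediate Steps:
$Z = \frac{13}{3}$ ($Z = \left(- \frac{1}{3}\right) \left(-13\right) = \frac{13}{3} \approx 4.3333$)
$s{\left(E,V \right)} = - 4 V$
$f{\left(U \right)} = 30$ ($f{\left(U \right)} = \left(-3\right) \left(-10\right) = 30$)
$O{\left(S,b \right)} = 0$ ($O{\left(S,b \right)} = \frac{0}{b} = 0$)
$t{\left(I \right)} = - \frac{52}{3} + I$ ($t{\left(I \right)} = I - \frac{52}{3} = - \frac{52}{3} + I$)
$t{\left(f{\left(-9 \right)} \right)} + O{\left(79,3 \right)} = \left(- \frac{52}{3} + 30\right) + 0 = \frac{38}{3} + 0 = \frac{38}{3}$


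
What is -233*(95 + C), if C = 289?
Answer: -89472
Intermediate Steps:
-233*(95 + C) = -233*(95 + 289) = -233*384 = -89472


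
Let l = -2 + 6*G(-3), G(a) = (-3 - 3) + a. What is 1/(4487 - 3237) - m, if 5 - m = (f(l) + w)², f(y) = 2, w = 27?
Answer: 1045001/1250 ≈ 836.00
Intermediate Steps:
G(a) = -6 + a
l = -56 (l = -2 + 6*(-6 - 3) = -2 + 6*(-9) = -2 - 54 = -56)
m = -836 (m = 5 - (2 + 27)² = 5 - 1*29² = 5 - 1*841 = 5 - 841 = -836)
1/(4487 - 3237) - m = 1/(4487 - 3237) - 1*(-836) = 1/1250 + 836 = 1045001/1250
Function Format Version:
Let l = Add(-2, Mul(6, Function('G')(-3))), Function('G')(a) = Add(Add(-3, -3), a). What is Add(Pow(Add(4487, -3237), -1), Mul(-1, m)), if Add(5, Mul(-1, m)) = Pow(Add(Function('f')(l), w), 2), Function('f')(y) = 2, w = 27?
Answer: Rational(1045001, 1250) ≈ 836.00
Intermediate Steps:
Function('G')(a) = Add(-6, a)
l = -56 (l = Add(-2, Mul(6, Add(-6, -3))) = Add(-2, Mul(6, -9)) = Add(-2, -54) = -56)
m = -836 (m = Add(5, Mul(-1, Pow(Add(2, 27), 2))) = Add(5, Mul(-1, Pow(29, 2))) = Add(5, Mul(-1, 841)) = Add(5, -841) = -836)
Add(Pow(Add(4487, -3237), -1), Mul(-1, m)) = Add(Pow(Add(4487, -3237), -1), Mul(-1, -836)) = Add(Pow(1250, -1), 836) = Add(Rational(1, 1250), 836) = Rational(1045001, 1250)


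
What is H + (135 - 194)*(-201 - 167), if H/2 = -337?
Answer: 21038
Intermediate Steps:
H = -674 (H = 2*(-337) = -674)
H + (135 - 194)*(-201 - 167) = -674 + (135 - 194)*(-201 - 167) = -674 - 59*(-368) = -674 + 21712 = 21038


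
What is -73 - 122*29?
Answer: -3611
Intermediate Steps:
-73 - 122*29 = -73 - 3538 = -3611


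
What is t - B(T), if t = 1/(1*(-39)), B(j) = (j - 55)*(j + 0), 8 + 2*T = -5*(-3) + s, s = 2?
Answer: 35447/156 ≈ 227.22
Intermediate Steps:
T = 9/2 (T = -4 + (-5*(-3) + 2)/2 = -4 + (15 + 2)/2 = -4 + (½)*17 = -4 + 17/2 = 9/2 ≈ 4.5000)
B(j) = j*(-55 + j) (B(j) = (-55 + j)*j = j*(-55 + j))
t = -1/39 (t = 1/(-39) = -1/39 ≈ -0.025641)
t - B(T) = -1/39 - 9*(-55 + 9/2)/2 = -1/39 - 9*(-101)/(2*2) = -1/39 - 1*(-909/4) = -1/39 + 909/4 = 35447/156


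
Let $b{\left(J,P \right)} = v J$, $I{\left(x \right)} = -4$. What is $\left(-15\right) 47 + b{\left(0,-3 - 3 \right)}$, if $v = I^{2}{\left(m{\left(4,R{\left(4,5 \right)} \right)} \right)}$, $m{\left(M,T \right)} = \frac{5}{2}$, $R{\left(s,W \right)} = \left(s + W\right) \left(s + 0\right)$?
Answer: $-705$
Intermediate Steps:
$R{\left(s,W \right)} = s \left(W + s\right)$ ($R{\left(s,W \right)} = \left(W + s\right) s = s \left(W + s\right)$)
$m{\left(M,T \right)} = \frac{5}{2}$ ($m{\left(M,T \right)} = 5 \cdot \frac{1}{2} = \frac{5}{2}$)
$v = 16$ ($v = \left(-4\right)^{2} = 16$)
$b{\left(J,P \right)} = 16 J$
$\left(-15\right) 47 + b{\left(0,-3 - 3 \right)} = \left(-15\right) 47 + 16 \cdot 0 = -705 + 0 = -705$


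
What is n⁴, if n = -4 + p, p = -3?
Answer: 2401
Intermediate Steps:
n = -7 (n = -4 - 3 = -7)
n⁴ = (-7)⁴ = 2401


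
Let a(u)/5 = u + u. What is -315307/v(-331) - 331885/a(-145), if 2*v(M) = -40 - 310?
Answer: 20611001/10150 ≈ 2030.6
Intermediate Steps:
v(M) = -175 (v(M) = (-40 - 310)/2 = (1/2)*(-350) = -175)
a(u) = 10*u (a(u) = 5*(u + u) = 5*(2*u) = 10*u)
-315307/v(-331) - 331885/a(-145) = -315307/(-175) - 331885/(10*(-145)) = -315307*(-1/175) - 331885/(-1450) = 315307/175 - 331885*(-1/1450) = 315307/175 + 66377/290 = 20611001/10150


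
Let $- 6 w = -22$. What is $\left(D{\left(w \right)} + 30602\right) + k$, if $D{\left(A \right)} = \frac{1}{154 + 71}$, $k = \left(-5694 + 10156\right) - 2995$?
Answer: $\frac{7215526}{225} \approx 32069.0$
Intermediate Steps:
$w = \frac{11}{3}$ ($w = \left(- \frac{1}{6}\right) \left(-22\right) = \frac{11}{3} \approx 3.6667$)
$k = 1467$ ($k = 4462 - 2995 = 1467$)
$D{\left(A \right)} = \frac{1}{225}$
$\left(D{\left(w \right)} + 30602\right) + k = \left(\frac{1}{225} + 30602\right) + 1467 = \frac{6885451}{225} + 1467 = \frac{7215526}{225}$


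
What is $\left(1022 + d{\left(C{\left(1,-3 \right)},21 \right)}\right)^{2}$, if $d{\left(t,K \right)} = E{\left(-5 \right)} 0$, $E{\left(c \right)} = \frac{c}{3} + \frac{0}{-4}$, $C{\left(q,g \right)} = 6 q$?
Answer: $1044484$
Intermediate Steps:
$E{\left(c \right)} = \frac{c}{3}$ ($E{\left(c \right)} = c \frac{1}{3} + 0 \left(- \frac{1}{4}\right) = \frac{c}{3} + 0 = \frac{c}{3}$)
$d{\left(t,K \right)} = 0$ ($d{\left(t,K \right)} = \frac{1}{3} \left(-5\right) 0 = \left(- \frac{5}{3}\right) 0 = 0$)
$\left(1022 + d{\left(C{\left(1,-3 \right)},21 \right)}\right)^{2} = \left(1022 + 0\right)^{2} = 1022^{2} = 1044484$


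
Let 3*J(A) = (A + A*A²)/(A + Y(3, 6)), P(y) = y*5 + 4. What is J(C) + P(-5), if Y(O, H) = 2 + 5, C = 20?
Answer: 6319/81 ≈ 78.012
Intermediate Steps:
P(y) = 4 + 5*y (P(y) = 5*y + 4 = 4 + 5*y)
Y(O, H) = 7
J(A) = (A + A³)/(3*(7 + A)) (J(A) = ((A + A*A²)/(A + 7))/3 = ((A + A³)/(7 + A))/3 = (A + A³)/(3*(7 + A)))
J(C) + P(-5) = (20 + 20³)/(21 + 3*20) + (4 + 5*(-5)) = (20 + 8000)/(21 + 60) + (4 - 25) = 8020/81 - 21 = 6319/81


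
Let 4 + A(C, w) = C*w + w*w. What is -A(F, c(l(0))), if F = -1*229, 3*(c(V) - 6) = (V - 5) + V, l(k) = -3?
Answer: 4796/9 ≈ 532.89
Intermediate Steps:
c(V) = 13/3 + 2*V/3 (c(V) = 6 + ((V - 5) + V)/3 = 6 + ((-5 + V) + V)/3 = 6 + (-5 + 2*V)/3 = 6 + (-5/3 + 2*V/3) = 13/3 + 2*V/3)
F = -229
A(C, w) = -4 + w² + C*w (A(C, w) = -4 + (C*w + w*w) = -4 + (C*w + w²) = -4 + (w² + C*w) = -4 + w² + C*w)
-A(F, c(l(0))) = -(-4 + (13/3 + (⅔)*(-3))² - 229*(13/3 + (⅔)*(-3))) = -(-4 + (13/3 - 2)² - 229*(13/3 - 2)) = -(-4 + (7/3)² - 229*7/3) = -(-4 + 49/9 - 1603/3) = -1*(-4796/9) = 4796/9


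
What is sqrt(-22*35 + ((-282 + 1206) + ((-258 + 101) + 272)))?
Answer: sqrt(269) ≈ 16.401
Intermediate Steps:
sqrt(-22*35 + ((-282 + 1206) + ((-258 + 101) + 272))) = sqrt(-770 + (924 + (-157 + 272))) = sqrt(-770 + (924 + 115)) = sqrt(-770 + 1039) = sqrt(269)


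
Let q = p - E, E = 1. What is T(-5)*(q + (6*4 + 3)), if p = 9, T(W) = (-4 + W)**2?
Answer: 2835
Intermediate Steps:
q = 8 (q = 9 - 1*1 = 9 - 1 = 8)
T(-5)*(q + (6*4 + 3)) = (-4 - 5)**2*(8 + (6*4 + 3)) = (-9)**2*(8 + (24 + 3)) = 81*(8 + 27) = 81*35 = 2835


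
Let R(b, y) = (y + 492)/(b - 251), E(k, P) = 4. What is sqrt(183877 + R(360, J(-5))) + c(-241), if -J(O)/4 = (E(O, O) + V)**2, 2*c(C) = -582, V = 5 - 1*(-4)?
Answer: -291 + sqrt(2184622581)/109 ≈ 137.81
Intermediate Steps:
V = 9 (V = 5 + 4 = 9)
c(C) = -291 (c(C) = (1/2)*(-582) = -291)
J(O) = -676 (J(O) = -4*(4 + 9)**2 = -4*13**2 = -4*169 = -676)
R(b, y) = (492 + y)/(-251 + b)
sqrt(183877 + R(360, J(-5))) + c(-241) = sqrt(183877 + (492 - 676)/(-251 + 360)) - 291 = sqrt(183877 - 184/109) - 291 = sqrt(20042409/109) - 291 = sqrt(2184622581)/109 - 291 = -291 + sqrt(2184622581)/109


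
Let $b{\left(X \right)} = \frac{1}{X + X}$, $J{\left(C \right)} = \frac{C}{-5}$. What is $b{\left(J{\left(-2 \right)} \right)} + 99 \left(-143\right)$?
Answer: $- \frac{56623}{4} \approx -14156.0$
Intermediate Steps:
$J{\left(C \right)} = - \frac{C}{5}$ ($J{\left(C \right)} = C \left(- \frac{1}{5}\right) = - \frac{C}{5}$)
$b{\left(X \right)} = \frac{1}{2 X}$
$b{\left(J{\left(-2 \right)} \right)} + 99 \left(-143\right) = \frac{1}{2 \left(\left(- \frac{1}{5}\right) \left(-2\right)\right)} + 99 \left(-143\right) = \frac{1}{2 \cdot \frac{2}{5}} - 14157 = \frac{1}{2} \cdot \frac{5}{2} - 14157 = \frac{5}{4} - 14157 = - \frac{56623}{4}$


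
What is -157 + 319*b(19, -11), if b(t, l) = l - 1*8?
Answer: -6218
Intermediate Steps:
b(t, l) = -8 + l (b(t, l) = l - 8 = -8 + l)
-157 + 319*b(19, -11) = -157 + 319*(-8 - 11) = -157 + 319*(-19) = -157 - 6061 = -6218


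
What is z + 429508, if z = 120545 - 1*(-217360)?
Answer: 767413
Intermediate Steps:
z = 337905 (z = 120545 + 217360 = 337905)
z + 429508 = 337905 + 429508 = 767413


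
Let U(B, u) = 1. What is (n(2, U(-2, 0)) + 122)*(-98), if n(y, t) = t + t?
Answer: -12152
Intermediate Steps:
n(y, t) = 2*t
(n(2, U(-2, 0)) + 122)*(-98) = (2*1 + 122)*(-98) = (2 + 122)*(-98) = 124*(-98) = -12152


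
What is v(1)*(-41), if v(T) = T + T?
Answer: -82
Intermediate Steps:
v(T) = 2*T
v(1)*(-41) = (2*1)*(-41) = 2*(-41) = -82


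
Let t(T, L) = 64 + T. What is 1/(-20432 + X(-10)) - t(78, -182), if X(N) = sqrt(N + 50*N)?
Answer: -29640176730/208733567 - I*sqrt(510)/417467134 ≈ -142.0 - 5.4096e-8*I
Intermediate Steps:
X(N) = sqrt(51)*sqrt(N) (X(N) = sqrt(51*N) = sqrt(51)*sqrt(N))
1/(-20432 + X(-10)) - t(78, -182) = 1/(-20432 + sqrt(51)*sqrt(-10)) - (64 + 78) = 1/(-20432 + sqrt(51)*(I*sqrt(10))) - 1*142 = 1/(-20432 + I*sqrt(510)) - 142 = -142 + 1/(-20432 + I*sqrt(510))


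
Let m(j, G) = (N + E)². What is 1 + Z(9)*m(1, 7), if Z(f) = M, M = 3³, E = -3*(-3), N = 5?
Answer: 5293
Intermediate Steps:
E = 9
M = 27
Z(f) = 27
m(j, G) = 196 (m(j, G) = (5 + 9)² = 14² = 196)
1 + Z(9)*m(1, 7) = 1 + 27*196 = 1 + 5292 = 5293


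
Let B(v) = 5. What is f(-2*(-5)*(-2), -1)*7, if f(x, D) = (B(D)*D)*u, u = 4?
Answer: -140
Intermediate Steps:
f(x, D) = 20*D (f(x, D) = (5*D)*4 = 20*D)
f(-2*(-5)*(-2), -1)*7 = (20*(-1))*7 = -20*7 = -140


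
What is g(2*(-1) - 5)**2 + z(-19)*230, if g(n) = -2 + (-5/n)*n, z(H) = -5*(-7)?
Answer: 8099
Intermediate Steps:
z(H) = 35
g(n) = -7 (g(n) = -2 - 5 = -7)
g(2*(-1) - 5)**2 + z(-19)*230 = (-7)**2 + 35*230 = 49 + 8050 = 8099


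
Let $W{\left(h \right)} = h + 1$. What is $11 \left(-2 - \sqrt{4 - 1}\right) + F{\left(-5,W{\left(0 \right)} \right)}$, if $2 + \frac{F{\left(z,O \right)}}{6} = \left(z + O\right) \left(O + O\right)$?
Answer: $-82 - 11 \sqrt{3} \approx -101.05$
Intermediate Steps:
$W{\left(h \right)} = 1 + h$
$F{\left(z,O \right)} = -12 + 12 O \left(O + z\right)$ ($F{\left(z,O \right)} = -12 + 6 \left(z + O\right) \left(O + O\right) = -12 + 6 \left(O + z\right) 2 O = -12 + 6 \cdot 2 O \left(O + z\right) = -12 + 12 O \left(O + z\right)$)
$11 \left(-2 - \sqrt{4 - 1}\right) + F{\left(-5,W{\left(0 \right)} \right)} = 11 \left(-2 - \sqrt{4 - 1}\right) + \left(-12 + 12 \left(1 + 0\right)^{2} + 12 \left(1 + 0\right) \left(-5\right)\right) = 11 \left(-2 - \sqrt{3}\right) + \left(-12 + 12 \cdot 1^{2} + 12 \cdot 1 \left(-5\right)\right) = \left(-22 - 11 \sqrt{3}\right) - 60 = -82 - 11 \sqrt{3}$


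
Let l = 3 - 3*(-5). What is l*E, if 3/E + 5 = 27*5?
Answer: 27/65 ≈ 0.41538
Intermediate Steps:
E = 3/130 (E = 3/(-5 + 27*5) = 3/(-5 + 135) = 3/130 ≈ 0.023077)
l = 18 (l = 3 + 15 = 18)
l*E = 18*(3/130) = 27/65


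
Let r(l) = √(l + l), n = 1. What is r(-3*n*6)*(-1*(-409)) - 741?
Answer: -741 + 2454*I ≈ -741.0 + 2454.0*I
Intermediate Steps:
r(l) = √2*√l (r(l) = √(2*l) = √2*√l)
r(-3*n*6)*(-1*(-409)) - 741 = (√2*√(-3*1*6))*(-1*(-409)) - 741 = (√2*√(-3*6))*409 - 741 = (√2*√(-18))*409 - 741 = (√2*(3*I*√2))*409 - 741 = (6*I)*409 - 741 = 2454*I - 741 = -741 + 2454*I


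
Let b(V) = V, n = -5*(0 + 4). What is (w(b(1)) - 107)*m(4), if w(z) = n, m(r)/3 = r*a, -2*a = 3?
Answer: 2286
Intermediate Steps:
a = -3/2 (a = -½*3 = -3/2 ≈ -1.5000)
n = -20 (n = -5*4 = -20)
m(r) = -9*r/2 (m(r) = 3*(r*(-3/2)) = 3*(-3*r/2) = -9*r/2)
w(z) = -20
(w(b(1)) - 107)*m(4) = (-20 - 107)*(-9/2*4) = -127*(-18) = 2286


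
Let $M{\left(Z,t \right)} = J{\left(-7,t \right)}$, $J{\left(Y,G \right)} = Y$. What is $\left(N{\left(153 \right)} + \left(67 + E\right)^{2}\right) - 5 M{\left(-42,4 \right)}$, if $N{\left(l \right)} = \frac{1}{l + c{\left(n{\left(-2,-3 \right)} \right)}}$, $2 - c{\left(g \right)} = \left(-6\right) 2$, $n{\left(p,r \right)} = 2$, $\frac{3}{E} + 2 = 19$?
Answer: $\frac{219484882}{48263} \approx 4547.7$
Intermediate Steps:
$E = \frac{3}{17}$ ($E = \frac{3}{-2 + 19} = \frac{3}{17} \approx 0.17647$)
$c{\left(g \right)} = 14$ ($c{\left(g \right)} = 2 - \left(-6\right) 2 = 2 - -12 = 2 + 12 = 14$)
$M{\left(Z,t \right)} = -7$
$N{\left(l \right)} = \frac{1}{14 + l}$ ($N{\left(l \right)} = \frac{1}{l + 14} = \frac{1}{14 + l}$)
$\left(N{\left(153 \right)} + \left(67 + E\right)^{2}\right) - 5 M{\left(-42,4 \right)} = \left(\frac{1}{14 + 153} + \left(67 + \frac{3}{17}\right)^{2}\right) - -35 = \left(\frac{1}{167} + \left(\frac{1142}{17}\right)^{2}\right) + 35 = \left(\frac{1}{167} + \frac{1304164}{289}\right) + 35 = \frac{217795677}{48263} + 35 = \frac{219484882}{48263}$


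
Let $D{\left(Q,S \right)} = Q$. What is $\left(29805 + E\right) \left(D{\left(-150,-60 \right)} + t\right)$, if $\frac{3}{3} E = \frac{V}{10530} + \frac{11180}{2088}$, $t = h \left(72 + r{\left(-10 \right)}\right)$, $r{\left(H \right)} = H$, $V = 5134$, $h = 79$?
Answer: $\frac{21611321589314}{152685} \approx 1.4154 \cdot 10^{8}$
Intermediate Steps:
$t = 4898$ ($t = 79 \left(72 - 10\right) = 79 \cdot 62 = 4898$)
$E = \frac{1783961}{305370}$ ($E = \frac{5134}{10530} + \frac{11180}{2088} = 5134 \cdot \frac{1}{10530} + 11180 \cdot \frac{1}{2088} = \frac{2567}{5265} + \frac{2795}{522} = \frac{1783961}{305370} \approx 5.842$)
$\left(29805 + E\right) \left(D{\left(-150,-60 \right)} + t\right) = \left(29805 + \frac{1783961}{305370}\right) \left(-150 + 4898\right) = \frac{9103336811}{305370} \cdot 4748 = \frac{21611321589314}{152685}$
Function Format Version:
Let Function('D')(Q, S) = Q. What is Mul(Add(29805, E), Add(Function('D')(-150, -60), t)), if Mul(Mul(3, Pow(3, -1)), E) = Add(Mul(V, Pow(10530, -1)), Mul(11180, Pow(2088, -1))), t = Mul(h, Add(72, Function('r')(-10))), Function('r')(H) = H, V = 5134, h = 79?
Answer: Rational(21611321589314, 152685) ≈ 1.4154e+8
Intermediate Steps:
t = 4898 (t = Mul(79, Add(72, -10)) = Mul(79, 62) = 4898)
E = Rational(1783961, 305370) (E = Add(Mul(5134, Pow(10530, -1)), Mul(11180, Pow(2088, -1))) = Add(Mul(5134, Rational(1, 10530)), Mul(11180, Rational(1, 2088))) = Add(Rational(2567, 5265), Rational(2795, 522)) = Rational(1783961, 305370) ≈ 5.8420)
Mul(Add(29805, E), Add(Function('D')(-150, -60), t)) = Mul(Add(29805, Rational(1783961, 305370)), Add(-150, 4898)) = Mul(Rational(9103336811, 305370), 4748) = Rational(21611321589314, 152685)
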